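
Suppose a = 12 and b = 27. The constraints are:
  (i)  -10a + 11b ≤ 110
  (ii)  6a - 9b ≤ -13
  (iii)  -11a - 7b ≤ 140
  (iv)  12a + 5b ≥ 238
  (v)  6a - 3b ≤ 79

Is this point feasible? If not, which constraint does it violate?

not feasible — violates (i)

Constraint (i): -10a + 11b = 177, which is not ≤ 110. All other constraints are satisfied.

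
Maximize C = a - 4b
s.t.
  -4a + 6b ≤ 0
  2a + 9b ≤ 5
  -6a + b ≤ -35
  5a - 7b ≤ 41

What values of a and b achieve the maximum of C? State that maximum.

Extreme points and C = a - 4b:
  (40/7, -5/7) → C = 60/7
  (404/59, -57/59) → C = 632/59
  (204/37, -71/37) → C = 488/37

The binding constraints are -6a + b = -35 and 5a - 7b = 41.
Solving simultaneously gives a = 204/37, b = -71/37.

a = 204/37, b = -71/37, maximum C = 488/37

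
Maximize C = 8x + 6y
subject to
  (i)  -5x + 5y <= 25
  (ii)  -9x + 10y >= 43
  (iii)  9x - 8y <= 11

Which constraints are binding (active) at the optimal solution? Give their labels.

(i) and (iii)

Vertices and C = 8x + 6y:
  (-7, -2) → C = -68
  (51, 56) → C = 744
  (227/9, 27) → C = 3274/9

The maximum is at (51, 56). Substituting into each constraint, equality holds for (i) and (iii); the remaining constraints have slack.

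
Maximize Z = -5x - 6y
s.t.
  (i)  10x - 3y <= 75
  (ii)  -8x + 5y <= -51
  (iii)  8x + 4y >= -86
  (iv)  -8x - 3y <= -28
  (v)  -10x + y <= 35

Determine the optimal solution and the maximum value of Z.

Vertices and Z = -5x - 6y:
  (111/13, 45/13) → Z = -825/13
  (103/18, -160/27) → Z = 125/18
  (293/64, -23/8) → Z = -361/64

x = 103/18, y = -160/27, maximum Z = 125/18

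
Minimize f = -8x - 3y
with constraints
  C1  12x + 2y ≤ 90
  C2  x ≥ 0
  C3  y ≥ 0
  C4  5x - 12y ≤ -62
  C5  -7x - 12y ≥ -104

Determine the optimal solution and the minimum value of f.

Feasible corners and f = -8x - 3y:
  (0, 31/6) → f = -31/2
  (0, 26/3) → f = -26
  (7/2, 53/8) → f = -383/8

The binding constraints are 5x - 12y = -62 and -7x - 12y = -104.
Solving simultaneously gives x = 7/2, y = 53/8.

x = 7/2, y = 53/8, minimum f = -383/8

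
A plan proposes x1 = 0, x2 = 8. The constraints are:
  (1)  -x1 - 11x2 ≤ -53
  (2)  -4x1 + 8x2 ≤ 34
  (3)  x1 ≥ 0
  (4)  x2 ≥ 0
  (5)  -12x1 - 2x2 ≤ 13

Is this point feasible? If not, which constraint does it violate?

not feasible — violates (2)

Constraint (2): -4x1 + 8x2 = 64, which is not ≤ 34. All other constraints are satisfied.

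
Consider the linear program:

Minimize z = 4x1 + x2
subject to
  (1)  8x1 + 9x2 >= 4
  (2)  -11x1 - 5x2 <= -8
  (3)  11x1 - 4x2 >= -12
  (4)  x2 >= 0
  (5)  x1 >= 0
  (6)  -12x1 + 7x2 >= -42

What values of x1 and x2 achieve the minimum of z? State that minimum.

x1 = 0, x2 = 8/5, minimum z = 8/5

Vertices and z = 4x1 + x2:
  (8/11, 0) → z = 32/11
  (0, 8/5) → z = 8/5
  (0, 3) → z = 3
  (7/2, 0) → z = 14
The feasible region is unbounded (it extends along (7, 12), (4, 11)), but z strictly increases along every unbounded feasible direction, so there is no improving ray and the minimum is attained at a vertex.

The binding constraints are -11x1 - 5x2 = -8 and x1 = 0.
Solving simultaneously gives x1 = 0, x2 = 8/5.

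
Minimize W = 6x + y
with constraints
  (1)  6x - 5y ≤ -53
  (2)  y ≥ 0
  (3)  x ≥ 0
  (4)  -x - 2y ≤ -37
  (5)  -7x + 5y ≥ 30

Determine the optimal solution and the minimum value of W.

Feasible corners and W = 6x + y:
  (79/17, 275/17) → W = 749/17
  (23, 191/5) → W = 881/5
  (0, 37/2) → W = 37/2
The feasible region is unbounded (it extends along (0, 1), (5, 7)), but W strictly increases along every unbounded feasible direction, so there is no improving ray and the minimum is attained at a vertex.

The optimum lies where x = 0 and -x - 2y = -37.
Solving simultaneously gives x = 0, y = 37/2.

x = 0, y = 37/2, minimum W = 37/2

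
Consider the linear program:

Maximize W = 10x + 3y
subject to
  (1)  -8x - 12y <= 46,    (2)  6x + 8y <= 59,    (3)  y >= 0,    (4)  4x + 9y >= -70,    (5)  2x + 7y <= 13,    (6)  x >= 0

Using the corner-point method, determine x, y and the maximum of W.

x = 13/2, y = 0, maximum W = 65

Vertices and W = 10x + 3y:
  (13/2, 0) → W = 65
  (0, 0) → W = 0
  (0, 13/7) → W = 39/7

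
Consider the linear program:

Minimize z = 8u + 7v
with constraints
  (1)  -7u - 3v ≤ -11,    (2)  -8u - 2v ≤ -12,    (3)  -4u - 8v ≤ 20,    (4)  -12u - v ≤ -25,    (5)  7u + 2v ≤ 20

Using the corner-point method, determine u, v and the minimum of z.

u = 37/11, v = -46/11, minimum z = -26/11

Extreme points and z = 8u + 7v:
  (37/11, -46/11) → z = -26/11
  (64/29, -43/29) → z = 211/29
  (25/6, -55/12) → z = 5/4
  (30/17, 65/17) → z = 695/17

At the optimal vertex, -7u - 3v = -11 and -4u - 8v = 20.
Solving simultaneously gives u = 37/11, v = -46/11.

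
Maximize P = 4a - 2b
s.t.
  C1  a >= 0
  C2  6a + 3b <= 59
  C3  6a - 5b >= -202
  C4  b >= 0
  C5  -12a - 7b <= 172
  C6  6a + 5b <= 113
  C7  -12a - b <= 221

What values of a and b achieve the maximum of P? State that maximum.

a = 59/6, b = 0, maximum P = 118/3

Vertices and P = 4a - 2b:
  (0, 59/3) → P = -118/3
  (0, 0) → P = 0
  (59/6, 0) → P = 118/3

At the optimal vertex, 6a + 3b = 59 and b = 0.
Solving simultaneously gives a = 59/6, b = 0.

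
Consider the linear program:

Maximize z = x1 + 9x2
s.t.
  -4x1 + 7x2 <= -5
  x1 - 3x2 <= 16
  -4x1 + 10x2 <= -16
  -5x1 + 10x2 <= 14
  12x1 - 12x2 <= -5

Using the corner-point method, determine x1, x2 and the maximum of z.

x1 = -121/36, x2 = -53/18, maximum z = -1075/36

Extreme points and z = x1 + 9x2:
  (-97/5, -59/5) → z = -628/5
  (-31/6, -11/3) → z = -229/6
  (-69/8, -197/24) → z = -165/2
  (-121/36, -53/18) → z = -1075/36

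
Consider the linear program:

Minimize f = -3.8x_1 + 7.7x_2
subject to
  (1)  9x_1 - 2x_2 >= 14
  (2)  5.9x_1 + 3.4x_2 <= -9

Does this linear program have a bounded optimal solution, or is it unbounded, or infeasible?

unbounded

From the feasible point (37/53, -409/106), moving in the direction (-2, -9) keeps every constraint satisfied while f decreases without bound.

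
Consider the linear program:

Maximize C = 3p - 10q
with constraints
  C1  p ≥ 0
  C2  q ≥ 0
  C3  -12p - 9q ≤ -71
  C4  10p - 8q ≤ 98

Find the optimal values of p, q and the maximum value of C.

p = 49/5, q = 0, maximum C = 147/5

Corner points and C = 3p - 10q:
  (0, 71/9) → C = -710/9
  (71/12, 0) → C = 71/4
  (49/5, 0) → C = 147/5
The feasible region is unbounded (it extends along (0, 1), (4, 5)), but C strictly decreases along every unbounded feasible direction, so there is no improving ray and the maximum is attained at a vertex.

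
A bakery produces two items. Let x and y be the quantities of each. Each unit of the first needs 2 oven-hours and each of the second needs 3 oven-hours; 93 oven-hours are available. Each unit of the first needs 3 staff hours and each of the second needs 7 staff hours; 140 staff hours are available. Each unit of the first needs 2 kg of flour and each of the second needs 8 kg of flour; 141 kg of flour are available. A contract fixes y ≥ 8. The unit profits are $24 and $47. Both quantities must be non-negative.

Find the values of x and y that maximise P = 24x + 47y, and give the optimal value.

x = 28, y = 8, maximum P = 1048

Feasible corners and P = 24x + 47y:
  (0, 141/8) → P = 6627/8
  (0, 8) → P = 376
  (133/10, 143/10) → P = 9913/10
  (28, 8) → P = 1048

The binding constraints are 3x + 7y = 140 and y = 8.
Solving simultaneously gives x = 28, y = 8.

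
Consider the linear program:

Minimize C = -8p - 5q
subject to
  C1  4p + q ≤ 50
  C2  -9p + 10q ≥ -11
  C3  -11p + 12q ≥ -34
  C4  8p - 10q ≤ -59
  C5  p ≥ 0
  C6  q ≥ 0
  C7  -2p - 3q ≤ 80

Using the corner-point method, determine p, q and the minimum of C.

Extreme points and C = -8p - 5q:
  (147/16, 53/4) → C = -559/4
  (0, 50) → C = -250
  (0, 59/10) → C = -59/2

p = 0, q = 50, minimum C = -250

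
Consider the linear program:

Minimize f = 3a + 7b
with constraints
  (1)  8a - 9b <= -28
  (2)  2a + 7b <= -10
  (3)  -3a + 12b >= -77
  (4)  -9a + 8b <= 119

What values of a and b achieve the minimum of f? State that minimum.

Extreme points and f = 3a + 7b:
  (-143/37, -12/37) → f = -513/37
  (-343/23, -700/69) → f = -7987/69
  (-913/79, 148/79) → f = -1703/79
  (-73/3, -25/2) → f = -321/2

a = -73/3, b = -25/2, minimum f = -321/2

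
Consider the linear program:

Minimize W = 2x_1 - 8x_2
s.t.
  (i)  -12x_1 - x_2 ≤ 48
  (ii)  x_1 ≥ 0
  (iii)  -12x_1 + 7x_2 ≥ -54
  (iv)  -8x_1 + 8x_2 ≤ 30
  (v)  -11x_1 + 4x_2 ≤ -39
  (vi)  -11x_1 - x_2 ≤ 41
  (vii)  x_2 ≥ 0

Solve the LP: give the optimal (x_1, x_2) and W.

x_1 = 321/20, x_2 = 99/5, minimum W = -1263/10

The optimum lies where -12x_1 + 7x_2 = -54 and -8x_1 + 8x_2 = 30.
Solving simultaneously gives x_1 = 321/20, x_2 = 99/5.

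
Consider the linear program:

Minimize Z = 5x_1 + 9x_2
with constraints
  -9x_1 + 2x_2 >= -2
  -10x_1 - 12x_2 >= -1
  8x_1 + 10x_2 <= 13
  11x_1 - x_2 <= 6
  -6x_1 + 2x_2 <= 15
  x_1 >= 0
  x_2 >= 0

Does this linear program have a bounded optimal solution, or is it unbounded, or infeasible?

bounded optimum

Corner points and Z = 5x_1 + 9x_2:
  (0, 1/12) → Z = 3/4
  (1/10, 0) → Z = 1/2
  (0, 0) → Z = 0
The feasible region has finitely many vertices and no improving ray; the minimum is 0 at (0, 0).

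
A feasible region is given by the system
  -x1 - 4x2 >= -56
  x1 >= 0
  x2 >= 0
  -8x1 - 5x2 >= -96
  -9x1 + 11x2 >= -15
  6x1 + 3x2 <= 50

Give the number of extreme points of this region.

5

Intersecting each pair of boundary lines and keeping only the points that satisfy every inequality leaves:
  (0, 14)
  (32/21, 286/21)
  (0, 0)
  (5/3, 0)
  (595/93, 120/31)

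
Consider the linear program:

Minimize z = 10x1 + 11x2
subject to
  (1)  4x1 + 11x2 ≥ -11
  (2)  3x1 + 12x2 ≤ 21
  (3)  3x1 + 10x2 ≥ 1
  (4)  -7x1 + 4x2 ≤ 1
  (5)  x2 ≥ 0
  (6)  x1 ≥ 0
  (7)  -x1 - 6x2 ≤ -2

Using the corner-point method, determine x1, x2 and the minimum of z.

x1 = 1/23, x2 = 15/46, minimum z = 185/46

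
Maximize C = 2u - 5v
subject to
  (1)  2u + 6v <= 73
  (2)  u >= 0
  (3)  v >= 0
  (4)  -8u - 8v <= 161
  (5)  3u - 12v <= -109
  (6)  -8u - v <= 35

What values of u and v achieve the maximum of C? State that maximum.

u = 37/7, v = 437/42, maximum C = -1741/42

Corner points and C = 2u - 5v:
  (0, 73/6) → C = -365/6
  (37/7, 437/42) → C = -1741/42
  (0, 109/12) → C = -545/12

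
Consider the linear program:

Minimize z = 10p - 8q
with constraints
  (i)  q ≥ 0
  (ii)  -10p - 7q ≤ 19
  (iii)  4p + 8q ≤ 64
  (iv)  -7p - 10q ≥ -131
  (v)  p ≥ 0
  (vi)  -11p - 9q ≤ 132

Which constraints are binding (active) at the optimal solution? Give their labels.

Extreme points and z = 10p - 8q:
  (16, 0) → z = 160
  (0, 0) → z = 0
  (0, 8) → z = -64

The minimum is at (0, 8). Substituting into each constraint, equality holds for (iii) and (v); the remaining constraints have slack.

(iii) and (v)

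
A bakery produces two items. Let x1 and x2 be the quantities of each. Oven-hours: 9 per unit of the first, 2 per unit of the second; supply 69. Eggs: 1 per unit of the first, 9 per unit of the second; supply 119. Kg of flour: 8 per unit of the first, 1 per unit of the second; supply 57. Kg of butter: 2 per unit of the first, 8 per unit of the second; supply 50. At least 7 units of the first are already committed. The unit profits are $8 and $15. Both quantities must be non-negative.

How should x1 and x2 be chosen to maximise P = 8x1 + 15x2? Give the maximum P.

Corner points and P = 8x1 + 15x2:
  (57/8, 0) → P = 57
  (7, 0) → P = 56
  (7, 1) → P = 71

The binding constraints are 8x1 + x2 = 57 and x1 = 7.
Solving simultaneously gives x1 = 7, x2 = 1.

x1 = 7, x2 = 1, maximum P = 71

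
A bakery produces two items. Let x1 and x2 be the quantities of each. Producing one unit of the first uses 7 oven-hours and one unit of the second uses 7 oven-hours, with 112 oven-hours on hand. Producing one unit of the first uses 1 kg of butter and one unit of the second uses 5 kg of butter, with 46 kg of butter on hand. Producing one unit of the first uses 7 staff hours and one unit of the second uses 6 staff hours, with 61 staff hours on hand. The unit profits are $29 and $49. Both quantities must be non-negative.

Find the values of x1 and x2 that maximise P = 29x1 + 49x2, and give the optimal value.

x1 = 1, x2 = 9, maximum P = 470

Corner points and P = 29x1 + 49x2:
  (0, 0) → P = 0
  (0, 46/5) → P = 2254/5
  (61/7, 0) → P = 1769/7
  (1, 9) → P = 470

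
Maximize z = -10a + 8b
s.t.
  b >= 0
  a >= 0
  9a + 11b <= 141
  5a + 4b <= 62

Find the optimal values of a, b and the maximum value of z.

a = 0, b = 141/11, maximum z = 1128/11

Vertices and z = -10a + 8b:
  (0, 0) → z = 0
  (62/5, 0) → z = -124
  (0, 141/11) → z = 1128/11
  (118/19, 147/19) → z = -4/19

The optimum lies where a = 0 and 9a + 11b = 141.
Solving simultaneously gives a = 0, b = 141/11.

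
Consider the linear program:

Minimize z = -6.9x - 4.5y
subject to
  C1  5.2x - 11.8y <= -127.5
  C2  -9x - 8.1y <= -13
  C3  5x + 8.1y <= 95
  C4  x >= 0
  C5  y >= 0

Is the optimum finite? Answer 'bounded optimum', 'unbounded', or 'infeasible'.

bounded optimum

Feasible corners and z = -6.9x - 4.5y:
  (8825/10112, 56575/5056) → z = -1140135/20224
  (0, 1275/118) → z = -11475/236
  (0, 950/81) → z = -475/9
The feasible region has finitely many vertices and no improving ray; the minimum is -1140135/20224 at (8825/10112, 56575/5056).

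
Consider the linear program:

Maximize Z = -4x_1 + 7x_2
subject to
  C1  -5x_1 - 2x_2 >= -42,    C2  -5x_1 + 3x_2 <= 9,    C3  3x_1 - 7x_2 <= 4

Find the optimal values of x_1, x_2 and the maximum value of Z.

x_1 = 108/25, x_2 = 51/5, maximum Z = 1353/25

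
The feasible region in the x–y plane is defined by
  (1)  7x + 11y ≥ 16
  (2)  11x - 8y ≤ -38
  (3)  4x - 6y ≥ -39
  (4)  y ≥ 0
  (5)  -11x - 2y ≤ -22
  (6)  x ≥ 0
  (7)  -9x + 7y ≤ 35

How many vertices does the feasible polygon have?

The feasible vertices (each the meet of two boundaries and inside every other half-plane) are:
  (42/17, 277/34)
  (10/11, 6)
  (63/26, 211/26)
  (84/95, 583/95)

4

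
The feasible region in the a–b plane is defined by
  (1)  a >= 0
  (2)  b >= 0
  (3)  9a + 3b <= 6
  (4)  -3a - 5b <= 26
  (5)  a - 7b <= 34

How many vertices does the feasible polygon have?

Of the 10 pairwise boundary intersections, those satisfying every inequality are:
  (0, 0)
  (0, 2)
  (2/3, 0)

3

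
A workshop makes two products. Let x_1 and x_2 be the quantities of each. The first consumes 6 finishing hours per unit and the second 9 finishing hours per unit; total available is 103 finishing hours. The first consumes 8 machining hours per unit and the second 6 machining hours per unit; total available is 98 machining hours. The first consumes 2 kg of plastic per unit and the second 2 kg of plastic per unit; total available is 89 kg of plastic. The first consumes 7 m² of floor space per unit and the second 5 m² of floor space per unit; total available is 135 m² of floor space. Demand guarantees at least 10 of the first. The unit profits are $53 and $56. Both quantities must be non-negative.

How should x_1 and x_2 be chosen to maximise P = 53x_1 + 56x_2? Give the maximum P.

Extreme points and P = 53x_1 + 56x_2:
  (49/4, 0) → P = 2597/4
  (10, 0) → P = 530
  (10, 3) → P = 698

x_1 = 10, x_2 = 3, maximum P = 698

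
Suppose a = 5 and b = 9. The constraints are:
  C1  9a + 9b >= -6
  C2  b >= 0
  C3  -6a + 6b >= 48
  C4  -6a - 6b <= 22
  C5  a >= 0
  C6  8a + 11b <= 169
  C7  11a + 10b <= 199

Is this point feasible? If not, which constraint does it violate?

Constraint C3: -6a + 6b = 24, which is not ≥ 48. All other constraints are satisfied.

not feasible — violates C3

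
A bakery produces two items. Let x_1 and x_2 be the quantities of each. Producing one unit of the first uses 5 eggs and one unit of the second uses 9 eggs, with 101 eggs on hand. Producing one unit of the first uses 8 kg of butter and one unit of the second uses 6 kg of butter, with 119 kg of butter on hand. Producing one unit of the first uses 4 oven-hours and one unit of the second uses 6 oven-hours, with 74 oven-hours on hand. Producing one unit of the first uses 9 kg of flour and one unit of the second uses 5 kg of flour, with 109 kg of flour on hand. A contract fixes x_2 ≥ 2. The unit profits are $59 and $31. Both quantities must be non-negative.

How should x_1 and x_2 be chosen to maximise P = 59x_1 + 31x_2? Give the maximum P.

x_1 = 11, x_2 = 2, maximum P = 711

Feasible corners and P = 59x_1 + 31x_2:
  (0, 101/9) → P = 3131/9
  (0, 2) → P = 62
  (17/2, 13/2) → P = 703
  (11, 2) → P = 711

At the optimal vertex, 9x_1 + 5x_2 = 109 and x_2 = 2.
Solving simultaneously gives x_1 = 11, x_2 = 2.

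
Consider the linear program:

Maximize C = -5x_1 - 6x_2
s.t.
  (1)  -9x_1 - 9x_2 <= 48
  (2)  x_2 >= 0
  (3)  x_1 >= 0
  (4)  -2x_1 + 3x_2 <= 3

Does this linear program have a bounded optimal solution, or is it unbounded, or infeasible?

Extreme points and C = -5x_1 - 6x_2:
  (0, 0) → C = 0
  (0, 1) → C = -6
The feasible region has finitely many vertices and no improving ray; the maximum is 0 at (0, 0).

bounded optimum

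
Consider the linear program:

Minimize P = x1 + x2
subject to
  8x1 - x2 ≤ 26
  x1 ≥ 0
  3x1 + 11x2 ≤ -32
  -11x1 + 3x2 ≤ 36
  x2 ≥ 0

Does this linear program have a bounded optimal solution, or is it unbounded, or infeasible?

infeasible

The boundaries 8x1 - x2 = 26 and x1 = 0 meet at (0, -26), but that point violates x2 ≥ 0. Every candidate vertex is excluded by some other constraint, so the feasible region is empty.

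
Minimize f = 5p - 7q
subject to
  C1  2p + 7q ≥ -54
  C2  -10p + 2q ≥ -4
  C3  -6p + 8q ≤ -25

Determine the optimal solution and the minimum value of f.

The optimum lies where -10p + 2q = -4 and -6p + 8q = -25.
Solving simultaneously gives p = -9/34, q = -113/34.

p = -9/34, q = -113/34, minimum f = 373/17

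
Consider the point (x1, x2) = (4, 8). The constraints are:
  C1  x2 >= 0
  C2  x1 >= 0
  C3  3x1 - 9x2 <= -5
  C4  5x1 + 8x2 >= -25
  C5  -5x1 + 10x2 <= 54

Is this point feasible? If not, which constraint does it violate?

Constraint C5: -5x1 + 10x2 = 60, which is not ≤ 54. All other constraints are satisfied.

not feasible — violates C5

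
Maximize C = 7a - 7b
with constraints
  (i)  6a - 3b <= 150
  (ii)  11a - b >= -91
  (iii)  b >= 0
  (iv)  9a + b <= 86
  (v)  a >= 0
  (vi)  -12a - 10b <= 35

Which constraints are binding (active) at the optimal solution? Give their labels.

Feasible corners and C = 7a - 7b:
  (86/9, 0) → C = 602/9
  (0, 0) → C = 0
  (0, 86) → C = -602

The maximum is at (86/9, 0). Substituting into each constraint, equality holds for (iii) and (iv); the remaining constraints have slack.

(iii) and (iv)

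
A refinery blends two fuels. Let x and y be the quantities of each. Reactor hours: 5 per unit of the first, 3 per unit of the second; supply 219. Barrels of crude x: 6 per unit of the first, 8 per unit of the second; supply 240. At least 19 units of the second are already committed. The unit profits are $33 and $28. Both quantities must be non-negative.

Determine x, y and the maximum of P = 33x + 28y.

Corner points and P = 33x + 28y:
  (0, 30) → P = 840
  (0, 19) → P = 532
  (44/3, 19) → P = 1016

x = 44/3, y = 19, maximum P = 1016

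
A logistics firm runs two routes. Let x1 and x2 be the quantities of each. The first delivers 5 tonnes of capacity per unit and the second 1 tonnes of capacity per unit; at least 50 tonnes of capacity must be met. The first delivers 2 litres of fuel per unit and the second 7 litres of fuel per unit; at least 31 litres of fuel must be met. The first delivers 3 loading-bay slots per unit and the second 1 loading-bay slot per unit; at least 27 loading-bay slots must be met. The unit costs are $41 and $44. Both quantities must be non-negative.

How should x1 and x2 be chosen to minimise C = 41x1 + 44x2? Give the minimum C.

x1 = 29/3, x2 = 5/3, minimum C = 1409/3

Vertices and C = 41x1 + 44x2:
  (0, 50) → C = 2200
  (31/2, 0) → C = 1271/2
  (29/3, 5/3) → C = 1409/3
The feasible region is unbounded (it extends along (0, 1), (1, 0)), but C strictly increases along every unbounded feasible direction, so there is no improving ray and the minimum is attained at a vertex.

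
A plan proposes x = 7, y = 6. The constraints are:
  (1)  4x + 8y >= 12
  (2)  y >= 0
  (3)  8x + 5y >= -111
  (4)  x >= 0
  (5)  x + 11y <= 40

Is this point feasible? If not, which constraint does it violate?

not feasible — violates (5)

Constraint (5): x + 11y = 73, which is not ≤ 40. All other constraints are satisfied.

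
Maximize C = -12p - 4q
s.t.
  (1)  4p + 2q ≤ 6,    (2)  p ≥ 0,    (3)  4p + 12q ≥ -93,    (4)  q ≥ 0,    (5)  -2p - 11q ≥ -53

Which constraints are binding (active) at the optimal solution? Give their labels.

Extreme points and C = -12p - 4q:
  (0, 3) → C = -12
  (3/2, 0) → C = -18
  (0, 0) → C = 0

The maximum is at (0, 0). Substituting into each constraint, equality holds for (2) and (4); the remaining constraints have slack.

(2) and (4)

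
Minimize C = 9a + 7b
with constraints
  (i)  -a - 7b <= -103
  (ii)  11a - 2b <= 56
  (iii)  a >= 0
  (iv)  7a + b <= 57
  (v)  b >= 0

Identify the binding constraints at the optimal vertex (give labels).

Corner points and C = 9a + 7b:
  (0, 103/7) → C = 103
  (37/6, 83/6) → C = 457/3
  (0, 57) → C = 399

The minimum is at (0, 103/7). Substituting into each constraint, equality holds for (i) and (iii); the remaining constraints have slack.

(i) and (iii)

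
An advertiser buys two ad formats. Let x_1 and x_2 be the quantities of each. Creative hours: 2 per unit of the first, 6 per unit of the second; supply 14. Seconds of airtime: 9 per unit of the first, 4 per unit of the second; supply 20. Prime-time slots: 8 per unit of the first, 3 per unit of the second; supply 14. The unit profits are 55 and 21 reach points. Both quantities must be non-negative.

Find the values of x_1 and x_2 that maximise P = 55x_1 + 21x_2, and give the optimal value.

x_1 = 1, x_2 = 2, maximum P = 97

Extreme points and P = 55x_1 + 21x_2:
  (0, 0) → P = 0
  (0, 7/3) → P = 49
  (7/4, 0) → P = 385/4
  (1, 2) → P = 97

The binding constraints are 2x_1 + 6x_2 = 14 and 8x_1 + 3x_2 = 14.
Solving simultaneously gives x_1 = 1, x_2 = 2.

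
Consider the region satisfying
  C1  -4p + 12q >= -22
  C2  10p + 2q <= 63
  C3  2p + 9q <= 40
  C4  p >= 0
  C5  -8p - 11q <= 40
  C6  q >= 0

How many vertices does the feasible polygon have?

5

Of the 15 pairwise boundary intersections, those satisfying every inequality are:
  (25/4, 1/4)
  (11/2, 0)
  (487/86, 137/43)
  (0, 40/9)
  (0, 0)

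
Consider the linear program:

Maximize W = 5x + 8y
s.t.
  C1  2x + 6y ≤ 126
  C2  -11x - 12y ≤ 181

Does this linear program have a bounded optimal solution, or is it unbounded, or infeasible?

From the feasible point (-433/7, 874/21), moving in the direction (6, -2) keeps every constraint satisfied while W increases without bound.

unbounded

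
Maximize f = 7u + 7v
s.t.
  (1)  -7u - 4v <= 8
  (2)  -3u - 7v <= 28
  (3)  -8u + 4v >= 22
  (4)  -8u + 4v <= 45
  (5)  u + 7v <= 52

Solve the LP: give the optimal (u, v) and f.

u = 9/10, v = 73/10, maximum f = 287/5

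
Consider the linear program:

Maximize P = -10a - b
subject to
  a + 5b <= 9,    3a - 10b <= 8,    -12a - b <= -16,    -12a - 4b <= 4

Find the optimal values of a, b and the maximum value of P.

Corner points and P = -10a - b:
  (26/5, 19/25) → P = -1319/25
  (71/59, 92/59) → P = -802/59
  (56/41, -16/41) → P = -544/41

a = 56/41, b = -16/41, maximum P = -544/41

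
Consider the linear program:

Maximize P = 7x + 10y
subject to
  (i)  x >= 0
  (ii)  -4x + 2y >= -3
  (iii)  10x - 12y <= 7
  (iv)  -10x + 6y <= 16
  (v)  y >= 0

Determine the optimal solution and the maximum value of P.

Extreme points and P = 7x + 10y:
  (0, 8/3) → P = 80/3
  (0, 0) → P = 0
  (11/14, 1/14) → P = 87/14
  (25/2, 47/2) → P = 645/2
  (7/10, 0) → P = 49/10

x = 25/2, y = 47/2, maximum P = 645/2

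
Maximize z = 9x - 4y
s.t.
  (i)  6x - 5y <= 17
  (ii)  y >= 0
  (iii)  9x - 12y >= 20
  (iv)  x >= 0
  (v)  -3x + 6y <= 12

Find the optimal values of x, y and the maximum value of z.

x = 104/27, y = 11/9, maximum z = 268/9

Corner points and z = 9x - 4y:
  (17/6, 0) → z = 51/2
  (104/27, 11/9) → z = 268/9
  (20/9, 0) → z = 20

The binding constraints are 6x - 5y = 17 and 9x - 12y = 20.
Solving simultaneously gives x = 104/27, y = 11/9.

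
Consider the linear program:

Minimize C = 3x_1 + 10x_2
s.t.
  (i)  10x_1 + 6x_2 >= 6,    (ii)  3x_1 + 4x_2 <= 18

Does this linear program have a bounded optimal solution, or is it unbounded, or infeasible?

unbounded

From the feasible point (-42/11, 81/11), moving in the direction (6, -10) keeps every constraint satisfied while C decreases without bound.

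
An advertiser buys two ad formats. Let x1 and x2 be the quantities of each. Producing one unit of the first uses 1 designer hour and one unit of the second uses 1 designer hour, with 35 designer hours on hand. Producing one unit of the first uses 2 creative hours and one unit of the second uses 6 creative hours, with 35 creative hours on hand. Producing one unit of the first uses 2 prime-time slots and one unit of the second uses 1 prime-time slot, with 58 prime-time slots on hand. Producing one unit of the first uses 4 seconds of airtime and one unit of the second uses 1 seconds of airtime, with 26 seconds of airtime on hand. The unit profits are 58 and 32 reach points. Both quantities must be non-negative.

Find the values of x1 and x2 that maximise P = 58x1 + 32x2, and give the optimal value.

x1 = 11/2, x2 = 4, maximum P = 447

Feasible corners and P = 58x1 + 32x2:
  (0, 0) → P = 0
  (0, 35/6) → P = 560/3
  (13/2, 0) → P = 377
  (11/2, 4) → P = 447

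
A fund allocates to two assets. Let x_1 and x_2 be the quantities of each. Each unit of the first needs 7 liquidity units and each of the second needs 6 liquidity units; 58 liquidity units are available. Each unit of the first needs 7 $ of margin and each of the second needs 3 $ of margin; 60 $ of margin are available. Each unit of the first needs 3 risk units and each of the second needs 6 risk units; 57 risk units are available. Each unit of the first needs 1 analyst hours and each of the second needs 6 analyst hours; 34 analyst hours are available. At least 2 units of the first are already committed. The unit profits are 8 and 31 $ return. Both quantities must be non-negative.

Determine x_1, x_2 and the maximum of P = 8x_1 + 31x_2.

Feasible corners and P = 8x_1 + 31x_2:
  (58/7, 0) → P = 464/7
  (2, 0) → P = 16
  (4, 5) → P = 187
  (2, 16/3) → P = 544/3

x_1 = 4, x_2 = 5, maximum P = 187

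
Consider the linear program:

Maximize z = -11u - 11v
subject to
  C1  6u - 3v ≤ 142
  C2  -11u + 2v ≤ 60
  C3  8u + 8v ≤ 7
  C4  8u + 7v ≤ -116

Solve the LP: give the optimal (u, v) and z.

Corner points and z = -11u - 11v:
  (-464/21, -1922/21) → z = 26246/21
  (323/33, -916/33) → z = 593/3
  (-652/93, -796/93) → z = 15928/93

At the optimal vertex, 6u - 3v = 142 and -11u + 2v = 60.
Solving simultaneously gives u = -464/21, v = -1922/21.

u = -464/21, v = -1922/21, maximum z = 26246/21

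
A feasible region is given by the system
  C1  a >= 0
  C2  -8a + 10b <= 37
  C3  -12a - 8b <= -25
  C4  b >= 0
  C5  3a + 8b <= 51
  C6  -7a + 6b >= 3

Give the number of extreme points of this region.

5

Of the 15 pairwise boundary intersections, those satisfying every inequality are:
  (0, 37/10)
  (0, 25/8)
  (107/47, 519/94)
  (63/64, 211/128)
  (141/37, 183/37)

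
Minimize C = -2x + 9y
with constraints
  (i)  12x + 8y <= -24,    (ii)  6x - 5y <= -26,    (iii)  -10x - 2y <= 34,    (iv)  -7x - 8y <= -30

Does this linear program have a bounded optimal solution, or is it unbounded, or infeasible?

The boundaries 12x + 8y = -24 and 6x - 5y = -26 meet at (-82/27, 14/9), but that point violates -7x - 8y ≤ -30. Every candidate vertex is excluded by some other constraint, so the feasible region is empty.

infeasible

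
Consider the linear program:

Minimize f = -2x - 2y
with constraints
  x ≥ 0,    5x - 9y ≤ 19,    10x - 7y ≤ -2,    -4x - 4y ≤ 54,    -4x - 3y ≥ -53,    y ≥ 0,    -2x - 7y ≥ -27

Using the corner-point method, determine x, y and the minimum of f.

x = 25/12, y = 137/42, minimum f = -449/42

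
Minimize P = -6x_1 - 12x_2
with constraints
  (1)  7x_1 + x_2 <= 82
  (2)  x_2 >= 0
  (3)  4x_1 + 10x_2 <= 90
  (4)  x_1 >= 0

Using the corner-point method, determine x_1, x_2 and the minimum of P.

x_1 = 365/33, x_2 = 151/33, minimum P = -1334/11

Vertices and P = -6x_1 - 12x_2:
  (82/7, 0) → P = -492/7
  (365/33, 151/33) → P = -1334/11
  (0, 0) → P = 0
  (0, 9) → P = -108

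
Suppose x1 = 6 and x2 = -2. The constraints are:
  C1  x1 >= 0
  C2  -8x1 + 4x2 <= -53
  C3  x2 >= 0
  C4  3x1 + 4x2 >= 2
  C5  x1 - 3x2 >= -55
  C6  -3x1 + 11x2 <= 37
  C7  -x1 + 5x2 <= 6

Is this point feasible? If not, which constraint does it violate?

not feasible — violates C3

Constraint C3: x2 = -2, which is not ≥ 0. All other constraints are satisfied.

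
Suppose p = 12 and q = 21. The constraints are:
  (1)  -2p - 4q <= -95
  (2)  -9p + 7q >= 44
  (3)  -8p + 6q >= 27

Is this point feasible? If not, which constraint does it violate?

not feasible — violates (2)

Constraint (2): -9p + 7q = 39, which is not ≥ 44. All other constraints are satisfied.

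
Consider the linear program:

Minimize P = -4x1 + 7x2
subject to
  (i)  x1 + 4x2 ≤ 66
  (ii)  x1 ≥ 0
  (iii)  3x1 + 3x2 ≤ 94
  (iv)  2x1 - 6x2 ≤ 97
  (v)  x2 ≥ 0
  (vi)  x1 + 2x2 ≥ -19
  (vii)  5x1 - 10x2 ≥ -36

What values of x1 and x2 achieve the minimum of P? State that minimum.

Vertices and P = -4x1 + 7x2:
  (178/9, 104/9) → P = 16/9
  (86/5, 61/5) → P = 83/5
  (0, 0) → P = 0
  (0, 18/5) → P = 126/5
  (94/3, 0) → P = -376/3

At the optimal vertex, 3x1 + 3x2 = 94 and x2 = 0.
Solving simultaneously gives x1 = 94/3, x2 = 0.

x1 = 94/3, x2 = 0, minimum P = -376/3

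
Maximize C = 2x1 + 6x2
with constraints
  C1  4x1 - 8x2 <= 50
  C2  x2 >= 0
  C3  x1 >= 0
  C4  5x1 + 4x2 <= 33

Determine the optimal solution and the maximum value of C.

Corner points and C = 2x1 + 6x2:
  (0, 0) → C = 0
  (33/5, 0) → C = 66/5
  (0, 33/4) → C = 99/2

The optimum lies where x1 = 0 and 5x1 + 4x2 = 33.
Solving simultaneously gives x1 = 0, x2 = 33/4.

x1 = 0, x2 = 33/4, maximum C = 99/2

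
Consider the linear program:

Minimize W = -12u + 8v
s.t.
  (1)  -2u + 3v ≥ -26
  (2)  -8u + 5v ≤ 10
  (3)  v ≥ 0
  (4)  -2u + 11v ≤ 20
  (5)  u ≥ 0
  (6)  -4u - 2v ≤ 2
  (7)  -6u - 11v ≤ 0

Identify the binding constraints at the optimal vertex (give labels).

(1) and (4)

Feasible corners and W = -12u + 8v:
  (13, 0) → W = -156
  (173/8, 23/4) → W = -427/2
  (0, 0) → W = 0
  (0, 20/11) → W = 160/11

The minimum is at (173/8, 23/4). Substituting into each constraint, equality holds for (1) and (4); the remaining constraints have slack.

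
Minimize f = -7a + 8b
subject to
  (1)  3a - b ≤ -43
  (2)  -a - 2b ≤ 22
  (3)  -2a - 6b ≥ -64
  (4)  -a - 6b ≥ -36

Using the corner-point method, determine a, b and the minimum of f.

a = -108/7, b = -23/7, minimum f = 572/7

Feasible corners and f = -7a + 8b:
  (-108/7, -23/7) → f = 572/7
  (-222/19, 151/19) → f = 2762/19
  (-51, 29/2) → f = 473

The optimum lies where 3a - b = -43 and -a - 2b = 22.
Solving simultaneously gives a = -108/7, b = -23/7.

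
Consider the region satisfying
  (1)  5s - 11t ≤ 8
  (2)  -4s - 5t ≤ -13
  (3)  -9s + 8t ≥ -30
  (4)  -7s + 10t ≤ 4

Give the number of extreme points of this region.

The feasible vertices (each the meet of two boundaries and inside every other half-plane) are:
  (61/23, 11/23)
  (266/59, 78/59)
  (22/15, 107/75)
  (166/17, 123/17)

4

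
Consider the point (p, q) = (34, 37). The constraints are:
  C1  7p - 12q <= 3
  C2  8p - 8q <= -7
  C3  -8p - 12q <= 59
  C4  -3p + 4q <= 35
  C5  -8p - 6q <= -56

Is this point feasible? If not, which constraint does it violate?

not feasible — violates C4

Constraint C4: -3p + 4q = 46, which is not ≤ 35. All other constraints are satisfied.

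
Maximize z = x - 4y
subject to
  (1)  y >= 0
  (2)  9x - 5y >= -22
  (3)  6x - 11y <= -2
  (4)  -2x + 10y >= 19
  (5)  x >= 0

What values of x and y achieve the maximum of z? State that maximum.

Vertices and z = x - 4y:
  (0, 22/5) → z = -88/5
  (189/38, 55/19) → z = -251/38
  (0, 19/10) → z = -38/5
The feasible region is unbounded (it extends along (11, 6), (5, 9)), but z strictly decreases along every unbounded feasible direction, so there is no improving ray and the maximum is attained at a vertex.

The optimum lies where 6x - 11y = -2 and -2x + 10y = 19.
Solving simultaneously gives x = 189/38, y = 55/19.

x = 189/38, y = 55/19, maximum z = -251/38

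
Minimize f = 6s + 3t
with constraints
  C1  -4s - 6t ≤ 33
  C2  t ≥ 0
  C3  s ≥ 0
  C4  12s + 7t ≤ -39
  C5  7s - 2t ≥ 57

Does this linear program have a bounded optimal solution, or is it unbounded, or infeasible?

infeasible

The boundaries t = 0 and 7s - 2t = 57 meet at (57/7, 0), but that point violates 12s + 7t ≤ -39. Every candidate vertex is excluded by some other constraint, so the feasible region is empty.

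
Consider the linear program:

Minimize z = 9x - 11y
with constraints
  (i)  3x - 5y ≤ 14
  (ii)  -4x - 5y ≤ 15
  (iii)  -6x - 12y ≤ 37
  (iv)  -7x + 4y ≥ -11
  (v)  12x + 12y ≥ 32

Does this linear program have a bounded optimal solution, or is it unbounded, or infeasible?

From the feasible point (65/33, 23/33), moving in the direction (-12, 12) keeps every constraint satisfied while z decreases without bound.

unbounded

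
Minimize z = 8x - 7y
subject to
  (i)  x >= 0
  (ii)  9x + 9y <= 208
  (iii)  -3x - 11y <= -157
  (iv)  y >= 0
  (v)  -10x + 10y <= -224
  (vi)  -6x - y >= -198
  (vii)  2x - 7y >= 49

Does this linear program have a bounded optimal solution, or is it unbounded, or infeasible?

infeasible

The boundaries -6x - y = -198 and 2x - 7y = 49 meet at (1435/44, 51/22), but that point violates 9x + 9y ≤ 208. Every candidate vertex is excluded by some other constraint, so the feasible region is empty.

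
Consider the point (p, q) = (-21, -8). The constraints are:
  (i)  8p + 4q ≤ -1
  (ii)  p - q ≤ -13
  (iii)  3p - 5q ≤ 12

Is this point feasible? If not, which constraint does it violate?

(i): -200 ≤ -1 ✓
(ii): -13 ≤ -13 ✓
(iii): -23 ≤ 12 ✓

feasible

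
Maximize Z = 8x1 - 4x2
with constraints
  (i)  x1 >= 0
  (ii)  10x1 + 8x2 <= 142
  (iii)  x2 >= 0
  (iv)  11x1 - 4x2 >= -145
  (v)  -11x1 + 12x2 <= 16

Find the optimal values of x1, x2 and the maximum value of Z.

x1 = 71/5, x2 = 0, maximum Z = 568/5

The binding constraints are 10x1 + 8x2 = 142 and x2 = 0.
Solving simultaneously gives x1 = 71/5, x2 = 0.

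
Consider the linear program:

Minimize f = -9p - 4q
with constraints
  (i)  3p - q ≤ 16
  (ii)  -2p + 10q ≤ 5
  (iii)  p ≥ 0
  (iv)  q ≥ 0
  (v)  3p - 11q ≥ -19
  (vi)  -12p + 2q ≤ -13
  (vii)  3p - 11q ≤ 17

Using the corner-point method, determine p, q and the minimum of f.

Vertices and f = -9p - 4q:
  (165/28, 47/28) → f = -239/4
  (16/3, 0) → f = -48
  (35/29, 43/58) → f = -401/29
  (13/12, 0) → f = -39/4

The optimum lies where 3p - q = 16 and -2p + 10q = 5.
Solving simultaneously gives p = 165/28, q = 47/28.

p = 165/28, q = 47/28, minimum f = -239/4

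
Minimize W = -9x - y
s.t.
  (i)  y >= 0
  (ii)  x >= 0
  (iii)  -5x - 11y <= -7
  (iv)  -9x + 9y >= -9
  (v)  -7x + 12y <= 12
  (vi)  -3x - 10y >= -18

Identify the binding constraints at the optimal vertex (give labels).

Extreme points and W = -9x - y:
  (0, 7/11) → W = -7/11
  (0, 1) → W = -1
  (9/8, 1/8) → W = -41/4
  (28/13, 15/13) → W = -267/13
  (48/53, 81/53) → W = -513/53

The minimum is at (28/13, 15/13). Substituting into each constraint, equality holds for (iv) and (vi); the remaining constraints have slack.

(iv) and (vi)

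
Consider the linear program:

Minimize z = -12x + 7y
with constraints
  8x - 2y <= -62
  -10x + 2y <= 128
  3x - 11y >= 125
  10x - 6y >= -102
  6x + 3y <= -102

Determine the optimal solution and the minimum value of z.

x = -33, y = -101, minimum z = -311

Feasible corners and z = -12x + 7y:
  (-33, -101) → z = -311
  (-466/41, -593/41) → z = 1441/41
  (-829/52, -817/52) → z = 4229/52

At the optimal vertex, 8x - 2y = -62 and -10x + 2y = 128.
Solving simultaneously gives x = -33, y = -101.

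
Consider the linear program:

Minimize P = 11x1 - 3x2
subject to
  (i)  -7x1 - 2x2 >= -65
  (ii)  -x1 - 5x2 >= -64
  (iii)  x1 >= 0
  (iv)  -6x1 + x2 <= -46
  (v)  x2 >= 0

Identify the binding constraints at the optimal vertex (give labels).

Corner points and P = 11x1 - 3x2:
  (157/19, 68/19) → P = 1523/19
  (65/7, 0) → P = 715/7
  (23/3, 0) → P = 253/3

The minimum is at (157/19, 68/19). Substituting into each constraint, equality holds for (i) and (iv); the remaining constraints have slack.

(i) and (iv)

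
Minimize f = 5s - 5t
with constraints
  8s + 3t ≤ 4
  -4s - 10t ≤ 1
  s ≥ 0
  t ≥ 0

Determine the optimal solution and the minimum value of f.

Corner points and f = 5s - 5t:
  (0, 4/3) → f = -20/3
  (1/2, 0) → f = 5/2
  (0, 0) → f = 0

The binding constraints are 8s + 3t = 4 and s = 0.
Solving simultaneously gives s = 0, t = 4/3.

s = 0, t = 4/3, minimum f = -20/3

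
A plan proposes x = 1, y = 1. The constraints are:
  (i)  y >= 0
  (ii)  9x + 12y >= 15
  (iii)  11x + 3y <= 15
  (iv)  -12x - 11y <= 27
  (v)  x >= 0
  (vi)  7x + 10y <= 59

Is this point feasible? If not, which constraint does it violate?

feasible

(i): 1 ≥ 0 ✓
(ii): 21 ≥ 15 ✓
(iii): 14 ≤ 15 ✓
(iv): -23 ≤ 27 ✓
(v): 1 ≥ 0 ✓
(vi): 17 ≤ 59 ✓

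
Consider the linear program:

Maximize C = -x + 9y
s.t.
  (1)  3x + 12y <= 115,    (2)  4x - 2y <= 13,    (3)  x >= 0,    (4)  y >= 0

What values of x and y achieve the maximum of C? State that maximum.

Feasible corners and C = -x + 9y:
  (193/27, 421/54) → C = 3403/54
  (0, 115/12) → C = 345/4
  (13/4, 0) → C = -13/4
  (0, 0) → C = 0

x = 0, y = 115/12, maximum C = 345/4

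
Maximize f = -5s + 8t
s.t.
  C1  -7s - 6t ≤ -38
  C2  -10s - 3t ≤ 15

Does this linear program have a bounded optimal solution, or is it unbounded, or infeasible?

From the feasible point (-68/13, 485/39), moving in the direction (-3, 10) keeps every constraint satisfied while f increases without bound.

unbounded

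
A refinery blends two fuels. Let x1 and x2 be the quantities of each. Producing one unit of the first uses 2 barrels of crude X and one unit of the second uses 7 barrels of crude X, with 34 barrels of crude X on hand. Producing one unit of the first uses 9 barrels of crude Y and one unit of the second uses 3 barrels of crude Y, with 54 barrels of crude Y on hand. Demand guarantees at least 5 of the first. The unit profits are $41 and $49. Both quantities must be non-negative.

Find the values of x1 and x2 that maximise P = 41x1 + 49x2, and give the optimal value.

The optimum lies where 9x1 + 3x2 = 54 and x1 = 5.
Solving simultaneously gives x1 = 5, x2 = 3.

x1 = 5, x2 = 3, maximum P = 352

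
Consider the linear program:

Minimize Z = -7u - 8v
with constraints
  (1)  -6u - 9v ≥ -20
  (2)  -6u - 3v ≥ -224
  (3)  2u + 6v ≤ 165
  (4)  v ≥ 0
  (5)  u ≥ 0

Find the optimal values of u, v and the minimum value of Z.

Vertices and Z = -7u - 8v:
  (10/3, 0) → Z = -70/3
  (0, 20/9) → Z = -160/9
  (0, 0) → Z = 0

u = 10/3, v = 0, minimum Z = -70/3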